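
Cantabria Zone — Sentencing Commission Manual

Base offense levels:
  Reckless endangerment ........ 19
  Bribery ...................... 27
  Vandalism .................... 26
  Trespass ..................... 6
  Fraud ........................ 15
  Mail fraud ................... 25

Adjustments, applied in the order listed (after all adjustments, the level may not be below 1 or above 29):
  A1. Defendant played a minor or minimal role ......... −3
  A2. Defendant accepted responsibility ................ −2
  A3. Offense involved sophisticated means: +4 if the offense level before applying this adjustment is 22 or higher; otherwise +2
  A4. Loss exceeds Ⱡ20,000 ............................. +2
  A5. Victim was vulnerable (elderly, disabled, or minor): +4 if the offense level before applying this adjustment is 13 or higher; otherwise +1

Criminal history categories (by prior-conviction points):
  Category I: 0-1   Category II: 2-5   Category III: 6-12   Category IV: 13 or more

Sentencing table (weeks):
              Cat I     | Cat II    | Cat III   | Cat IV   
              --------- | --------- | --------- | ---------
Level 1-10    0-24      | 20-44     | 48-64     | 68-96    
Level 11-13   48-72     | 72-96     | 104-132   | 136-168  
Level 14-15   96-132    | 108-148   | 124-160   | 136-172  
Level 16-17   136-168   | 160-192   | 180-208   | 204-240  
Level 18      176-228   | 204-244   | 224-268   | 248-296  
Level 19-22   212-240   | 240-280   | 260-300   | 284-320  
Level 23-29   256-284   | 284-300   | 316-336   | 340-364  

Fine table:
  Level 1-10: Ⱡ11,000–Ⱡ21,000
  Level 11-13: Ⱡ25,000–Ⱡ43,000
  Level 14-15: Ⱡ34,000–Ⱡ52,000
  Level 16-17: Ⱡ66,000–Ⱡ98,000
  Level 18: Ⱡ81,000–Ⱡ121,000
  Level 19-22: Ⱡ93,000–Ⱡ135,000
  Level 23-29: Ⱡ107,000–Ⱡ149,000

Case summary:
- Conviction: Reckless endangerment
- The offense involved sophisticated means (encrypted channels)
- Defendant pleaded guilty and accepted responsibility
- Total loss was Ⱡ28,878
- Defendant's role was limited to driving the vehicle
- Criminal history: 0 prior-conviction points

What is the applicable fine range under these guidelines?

Base offense level for reckless endangerment: 19.
A1 applies: 19 − 3 = 16.
A2 applies: 16 − 2 = 14.
A3 applies (level before this adjustment is 14 < 22, so +2): 14 + 2 = 16.
A4 applies: 16 + 2 = 18.
A5 does not apply.
Final offense level: 18.
Level 18 falls in the 18 band.
Fine table: Level 18 → Ⱡ81,000–Ⱡ121,000.

Ⱡ81,000–Ⱡ121,000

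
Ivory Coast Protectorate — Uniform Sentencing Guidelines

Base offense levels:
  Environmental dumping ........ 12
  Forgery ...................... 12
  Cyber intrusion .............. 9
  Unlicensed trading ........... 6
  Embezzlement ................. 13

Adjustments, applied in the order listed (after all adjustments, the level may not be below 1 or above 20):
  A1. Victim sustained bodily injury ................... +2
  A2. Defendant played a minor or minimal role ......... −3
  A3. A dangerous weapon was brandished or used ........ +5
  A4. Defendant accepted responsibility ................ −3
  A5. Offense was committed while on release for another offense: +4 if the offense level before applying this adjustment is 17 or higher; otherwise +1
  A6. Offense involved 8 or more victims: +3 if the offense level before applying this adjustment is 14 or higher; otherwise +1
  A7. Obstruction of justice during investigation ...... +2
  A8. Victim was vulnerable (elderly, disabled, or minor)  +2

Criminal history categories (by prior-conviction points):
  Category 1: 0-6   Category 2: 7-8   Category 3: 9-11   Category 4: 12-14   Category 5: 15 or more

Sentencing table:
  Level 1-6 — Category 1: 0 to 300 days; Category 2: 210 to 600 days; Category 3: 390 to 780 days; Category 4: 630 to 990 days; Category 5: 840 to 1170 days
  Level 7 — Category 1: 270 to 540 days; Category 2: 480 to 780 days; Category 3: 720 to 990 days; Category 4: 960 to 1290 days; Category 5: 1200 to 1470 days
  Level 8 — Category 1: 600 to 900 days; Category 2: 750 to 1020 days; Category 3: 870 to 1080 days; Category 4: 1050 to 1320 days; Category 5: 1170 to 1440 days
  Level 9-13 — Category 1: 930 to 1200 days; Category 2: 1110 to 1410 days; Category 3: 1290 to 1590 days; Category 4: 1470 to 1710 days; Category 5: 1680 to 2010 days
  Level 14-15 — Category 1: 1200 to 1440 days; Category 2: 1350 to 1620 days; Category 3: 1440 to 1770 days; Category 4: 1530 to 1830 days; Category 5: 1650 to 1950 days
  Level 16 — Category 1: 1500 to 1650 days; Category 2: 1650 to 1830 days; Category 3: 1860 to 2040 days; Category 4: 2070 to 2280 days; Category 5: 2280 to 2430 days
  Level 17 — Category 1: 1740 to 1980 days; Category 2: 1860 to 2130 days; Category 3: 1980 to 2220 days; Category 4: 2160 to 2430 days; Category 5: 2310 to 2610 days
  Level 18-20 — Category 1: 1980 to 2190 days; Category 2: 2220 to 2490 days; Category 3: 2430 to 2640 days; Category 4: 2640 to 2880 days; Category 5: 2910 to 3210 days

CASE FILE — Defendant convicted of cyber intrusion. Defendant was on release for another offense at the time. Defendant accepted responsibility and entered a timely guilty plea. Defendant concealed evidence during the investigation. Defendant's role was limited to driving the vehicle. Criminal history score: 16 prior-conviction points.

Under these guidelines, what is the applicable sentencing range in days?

Base offense level for cyber intrusion: 9.
A1 does not apply.
A2 applies: 9 − 3 = 6.
A3 does not apply.
A4 applies: 6 − 3 = 3.
A5 applies (level before this adjustment is 3 < 17, so +1): 3 + 1 = 4.
A7 applies: 4 + 2 = 6.
A8 does not apply.
Final offense level: 6.
Criminal history: 16 prior points → Category 5 (15+).
Level 6 falls in the 1-6 band.
Grid: Level 1-6 × Category 5 = 840-1170 days.

840-1170 days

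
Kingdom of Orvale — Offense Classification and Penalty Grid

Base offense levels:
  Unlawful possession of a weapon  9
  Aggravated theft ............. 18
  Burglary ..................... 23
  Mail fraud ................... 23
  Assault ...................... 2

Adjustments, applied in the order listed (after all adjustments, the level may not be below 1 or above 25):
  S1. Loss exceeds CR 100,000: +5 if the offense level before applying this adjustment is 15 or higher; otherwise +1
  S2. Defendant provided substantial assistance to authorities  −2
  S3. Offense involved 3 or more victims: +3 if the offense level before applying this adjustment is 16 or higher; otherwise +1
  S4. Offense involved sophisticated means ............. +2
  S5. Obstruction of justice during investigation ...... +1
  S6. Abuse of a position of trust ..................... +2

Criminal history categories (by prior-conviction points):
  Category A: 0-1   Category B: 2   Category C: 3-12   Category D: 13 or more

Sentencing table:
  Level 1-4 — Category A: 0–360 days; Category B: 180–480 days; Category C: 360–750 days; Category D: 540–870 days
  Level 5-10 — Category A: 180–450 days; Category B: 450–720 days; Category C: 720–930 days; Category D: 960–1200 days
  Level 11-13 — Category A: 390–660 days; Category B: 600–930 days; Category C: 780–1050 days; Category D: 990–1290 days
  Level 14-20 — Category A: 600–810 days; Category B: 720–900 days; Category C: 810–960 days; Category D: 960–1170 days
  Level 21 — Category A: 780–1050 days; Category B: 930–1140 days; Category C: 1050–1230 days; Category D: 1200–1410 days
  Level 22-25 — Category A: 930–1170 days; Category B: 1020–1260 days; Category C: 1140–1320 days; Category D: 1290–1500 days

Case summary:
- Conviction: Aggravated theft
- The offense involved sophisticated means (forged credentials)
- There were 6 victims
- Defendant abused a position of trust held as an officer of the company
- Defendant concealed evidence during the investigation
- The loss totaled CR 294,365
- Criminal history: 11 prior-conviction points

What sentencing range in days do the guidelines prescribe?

1140-1320 days

Base offense level for aggravated theft: 18.
S1 applies (level before this adjustment is 18 ≥ 15, so +5): 18 + 5 = 23.
S3 applies (level before this adjustment is 23 ≥ 16, so +3): 23 + 3 = 26.
S4 applies: 26 + 2 = 28.
S5 applies: 28 + 1 = 29.
S6 applies: 29 + 2 = 31.
Level 31 exceeds the maximum of 25; capped at 25.
Final offense level: 25.
Criminal history: 11 prior points → Category C (3-12).
Level 25 falls in the 22-25 band.
Grid: Level 22-25 × Category C = 1140-1320 days.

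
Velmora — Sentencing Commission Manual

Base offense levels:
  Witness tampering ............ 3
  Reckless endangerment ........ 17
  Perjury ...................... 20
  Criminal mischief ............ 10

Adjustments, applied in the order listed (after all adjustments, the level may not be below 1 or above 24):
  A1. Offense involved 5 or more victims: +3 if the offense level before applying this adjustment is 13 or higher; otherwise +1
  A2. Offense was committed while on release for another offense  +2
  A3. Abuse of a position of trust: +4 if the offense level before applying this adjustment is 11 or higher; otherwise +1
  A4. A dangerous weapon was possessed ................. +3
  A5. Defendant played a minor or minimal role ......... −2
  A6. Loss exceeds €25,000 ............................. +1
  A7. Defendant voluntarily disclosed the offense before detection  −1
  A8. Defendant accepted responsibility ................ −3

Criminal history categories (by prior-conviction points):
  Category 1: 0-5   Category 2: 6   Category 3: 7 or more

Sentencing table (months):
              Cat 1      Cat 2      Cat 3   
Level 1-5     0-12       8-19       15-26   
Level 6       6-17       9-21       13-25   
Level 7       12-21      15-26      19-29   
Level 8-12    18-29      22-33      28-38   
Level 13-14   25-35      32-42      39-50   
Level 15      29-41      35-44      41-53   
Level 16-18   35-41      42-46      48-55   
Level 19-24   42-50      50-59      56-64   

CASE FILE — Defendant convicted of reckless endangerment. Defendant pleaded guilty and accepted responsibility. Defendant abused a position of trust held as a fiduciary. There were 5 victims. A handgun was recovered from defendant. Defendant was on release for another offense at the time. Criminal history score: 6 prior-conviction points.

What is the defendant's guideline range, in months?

50-59 months

Base offense level for reckless endangerment: 17.
A1 applies (level before this adjustment is 17 ≥ 13, so +3): 17 + 3 = 20.
A2 applies: 20 + 2 = 22.
A3 applies (level before this adjustment is 22 ≥ 11, so +4): 22 + 4 = 26.
A4 applies: 26 + 3 = 29.
A5 does not apply.
A8 applies: 29 − 3 = 26.
Level 26 exceeds the maximum of 24; capped at 24.
Final offense level: 24.
Criminal history: 6 prior points → Category 2 (6).
Level 24 falls in the 19-24 band.
Grid: Level 19-24 × Category 2 = 50-59 months.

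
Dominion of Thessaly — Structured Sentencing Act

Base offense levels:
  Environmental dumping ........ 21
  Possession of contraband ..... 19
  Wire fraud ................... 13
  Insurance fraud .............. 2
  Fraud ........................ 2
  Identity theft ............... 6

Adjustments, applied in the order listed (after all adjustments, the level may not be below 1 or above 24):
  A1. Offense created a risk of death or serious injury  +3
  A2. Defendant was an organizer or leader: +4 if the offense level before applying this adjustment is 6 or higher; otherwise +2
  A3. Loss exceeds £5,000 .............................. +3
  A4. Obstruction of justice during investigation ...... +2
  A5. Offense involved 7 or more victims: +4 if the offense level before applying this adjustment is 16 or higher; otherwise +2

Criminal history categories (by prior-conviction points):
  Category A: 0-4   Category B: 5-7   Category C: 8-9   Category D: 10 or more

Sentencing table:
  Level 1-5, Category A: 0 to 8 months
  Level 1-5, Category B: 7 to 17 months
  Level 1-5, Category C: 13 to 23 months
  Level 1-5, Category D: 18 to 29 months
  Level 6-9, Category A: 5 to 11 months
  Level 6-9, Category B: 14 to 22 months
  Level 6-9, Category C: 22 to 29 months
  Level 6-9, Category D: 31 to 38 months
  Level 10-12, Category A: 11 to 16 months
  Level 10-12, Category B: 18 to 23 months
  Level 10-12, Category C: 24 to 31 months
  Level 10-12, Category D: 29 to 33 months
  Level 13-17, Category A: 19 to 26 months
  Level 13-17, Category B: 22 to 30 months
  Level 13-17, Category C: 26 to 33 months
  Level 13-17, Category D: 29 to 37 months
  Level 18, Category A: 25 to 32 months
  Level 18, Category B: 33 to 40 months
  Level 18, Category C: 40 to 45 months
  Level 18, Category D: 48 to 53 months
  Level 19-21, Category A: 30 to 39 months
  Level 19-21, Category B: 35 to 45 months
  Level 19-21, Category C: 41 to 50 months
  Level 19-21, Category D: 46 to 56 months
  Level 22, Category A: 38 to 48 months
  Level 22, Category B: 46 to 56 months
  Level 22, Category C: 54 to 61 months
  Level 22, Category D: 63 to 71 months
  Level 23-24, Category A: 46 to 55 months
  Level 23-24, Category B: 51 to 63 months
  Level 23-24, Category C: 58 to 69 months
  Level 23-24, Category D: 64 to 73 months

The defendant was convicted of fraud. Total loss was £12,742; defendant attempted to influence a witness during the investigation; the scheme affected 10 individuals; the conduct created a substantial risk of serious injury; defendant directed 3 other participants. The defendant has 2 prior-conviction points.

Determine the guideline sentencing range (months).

19-26 months

Base offense level for fraud: 2.
A1 applies: 2 + 3 = 5.
A2 applies (level before this adjustment is 5 < 6, so +2): 5 + 2 = 7.
A3 applies: 7 + 3 = 10.
A4 applies: 10 + 2 = 12.
A5 applies (level before this adjustment is 12 < 16, so +2): 12 + 2 = 14.
Final offense level: 14.
Criminal history: 2 prior points → Category A (0-4).
Level 14 falls in the 13-17 band.
Grid: Level 13-17 × Category A = 19-26 months.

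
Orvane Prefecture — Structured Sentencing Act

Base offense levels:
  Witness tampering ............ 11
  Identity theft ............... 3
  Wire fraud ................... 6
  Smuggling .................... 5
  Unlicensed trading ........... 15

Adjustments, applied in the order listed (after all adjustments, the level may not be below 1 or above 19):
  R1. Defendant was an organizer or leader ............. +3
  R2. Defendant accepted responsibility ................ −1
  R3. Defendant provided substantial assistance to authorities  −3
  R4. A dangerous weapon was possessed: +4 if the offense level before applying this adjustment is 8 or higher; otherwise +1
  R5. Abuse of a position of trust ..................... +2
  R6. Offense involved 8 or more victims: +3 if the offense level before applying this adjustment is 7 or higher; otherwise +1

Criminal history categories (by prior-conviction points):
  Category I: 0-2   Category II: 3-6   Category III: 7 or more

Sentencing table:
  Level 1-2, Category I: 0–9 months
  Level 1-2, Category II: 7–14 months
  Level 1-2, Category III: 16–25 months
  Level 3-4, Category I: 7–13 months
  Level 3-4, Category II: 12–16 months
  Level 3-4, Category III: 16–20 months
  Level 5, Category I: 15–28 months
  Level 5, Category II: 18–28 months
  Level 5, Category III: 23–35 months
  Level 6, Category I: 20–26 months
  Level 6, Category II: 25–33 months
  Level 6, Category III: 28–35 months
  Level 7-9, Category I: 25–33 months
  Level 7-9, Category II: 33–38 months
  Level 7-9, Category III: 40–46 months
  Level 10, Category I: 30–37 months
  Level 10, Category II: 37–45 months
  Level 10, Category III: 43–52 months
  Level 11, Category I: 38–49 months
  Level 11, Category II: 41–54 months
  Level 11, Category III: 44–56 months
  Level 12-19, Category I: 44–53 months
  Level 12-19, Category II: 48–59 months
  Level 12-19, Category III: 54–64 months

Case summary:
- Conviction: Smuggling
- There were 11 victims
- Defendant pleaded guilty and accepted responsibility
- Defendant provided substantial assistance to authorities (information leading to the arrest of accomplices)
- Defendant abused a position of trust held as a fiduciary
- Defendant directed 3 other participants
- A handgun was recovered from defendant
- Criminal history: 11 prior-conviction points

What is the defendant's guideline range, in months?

43-52 months

Base offense level for smuggling: 5.
R1 applies: 5 + 3 = 8.
R2 applies: 8 − 1 = 7.
R3 applies: 7 − 3 = 4.
R4 applies (level before this adjustment is 4 < 8, so +1): 4 + 1 = 5.
R5 applies: 5 + 2 = 7.
R6 applies (level before this adjustment is 7 ≥ 7, so +3): 7 + 3 = 10.
Final offense level: 10.
Criminal history: 11 prior points → Category III (7+).
Level 10 falls in the 10 band.
Grid: Level 10 × Category III = 43-52 months.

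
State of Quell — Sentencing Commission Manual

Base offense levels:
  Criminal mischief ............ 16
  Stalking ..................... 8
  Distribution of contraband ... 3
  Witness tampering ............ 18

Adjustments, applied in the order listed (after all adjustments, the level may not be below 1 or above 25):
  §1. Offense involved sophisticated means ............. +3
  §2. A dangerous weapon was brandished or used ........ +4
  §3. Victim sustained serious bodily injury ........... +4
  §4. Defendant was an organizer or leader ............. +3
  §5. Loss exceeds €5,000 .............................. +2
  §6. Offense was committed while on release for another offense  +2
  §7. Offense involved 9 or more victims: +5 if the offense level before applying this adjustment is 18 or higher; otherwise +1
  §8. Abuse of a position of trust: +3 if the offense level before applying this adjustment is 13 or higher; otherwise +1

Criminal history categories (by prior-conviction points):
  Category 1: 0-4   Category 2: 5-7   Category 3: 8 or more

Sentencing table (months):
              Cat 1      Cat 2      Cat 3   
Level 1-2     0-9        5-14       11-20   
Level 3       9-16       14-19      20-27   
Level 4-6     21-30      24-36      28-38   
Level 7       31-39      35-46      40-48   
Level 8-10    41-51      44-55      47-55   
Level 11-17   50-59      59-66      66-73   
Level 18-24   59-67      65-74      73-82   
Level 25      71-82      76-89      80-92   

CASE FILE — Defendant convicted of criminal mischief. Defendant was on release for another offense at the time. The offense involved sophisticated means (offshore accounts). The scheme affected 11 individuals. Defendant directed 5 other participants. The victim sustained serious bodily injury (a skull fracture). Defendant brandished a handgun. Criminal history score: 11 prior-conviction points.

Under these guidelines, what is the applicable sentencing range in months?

Base offense level for criminal mischief: 16.
§1 applies: 16 + 3 = 19.
§2 applies: 19 + 4 = 23.
§3 applies: 23 + 4 = 27.
§4 applies: 27 + 3 = 30.
§5 does not apply.
§6 applies: 30 + 2 = 32.
§7 applies (level before this adjustment is 32 ≥ 18, so +5): 32 + 5 = 37.
§8 does not apply.
Level 37 exceeds the maximum of 25; capped at 25.
Final offense level: 25.
Criminal history: 11 prior points → Category 3 (8+).
Level 25 falls in the 25 band.
Grid: Level 25 × Category 3 = 80-92 months.

80-92 months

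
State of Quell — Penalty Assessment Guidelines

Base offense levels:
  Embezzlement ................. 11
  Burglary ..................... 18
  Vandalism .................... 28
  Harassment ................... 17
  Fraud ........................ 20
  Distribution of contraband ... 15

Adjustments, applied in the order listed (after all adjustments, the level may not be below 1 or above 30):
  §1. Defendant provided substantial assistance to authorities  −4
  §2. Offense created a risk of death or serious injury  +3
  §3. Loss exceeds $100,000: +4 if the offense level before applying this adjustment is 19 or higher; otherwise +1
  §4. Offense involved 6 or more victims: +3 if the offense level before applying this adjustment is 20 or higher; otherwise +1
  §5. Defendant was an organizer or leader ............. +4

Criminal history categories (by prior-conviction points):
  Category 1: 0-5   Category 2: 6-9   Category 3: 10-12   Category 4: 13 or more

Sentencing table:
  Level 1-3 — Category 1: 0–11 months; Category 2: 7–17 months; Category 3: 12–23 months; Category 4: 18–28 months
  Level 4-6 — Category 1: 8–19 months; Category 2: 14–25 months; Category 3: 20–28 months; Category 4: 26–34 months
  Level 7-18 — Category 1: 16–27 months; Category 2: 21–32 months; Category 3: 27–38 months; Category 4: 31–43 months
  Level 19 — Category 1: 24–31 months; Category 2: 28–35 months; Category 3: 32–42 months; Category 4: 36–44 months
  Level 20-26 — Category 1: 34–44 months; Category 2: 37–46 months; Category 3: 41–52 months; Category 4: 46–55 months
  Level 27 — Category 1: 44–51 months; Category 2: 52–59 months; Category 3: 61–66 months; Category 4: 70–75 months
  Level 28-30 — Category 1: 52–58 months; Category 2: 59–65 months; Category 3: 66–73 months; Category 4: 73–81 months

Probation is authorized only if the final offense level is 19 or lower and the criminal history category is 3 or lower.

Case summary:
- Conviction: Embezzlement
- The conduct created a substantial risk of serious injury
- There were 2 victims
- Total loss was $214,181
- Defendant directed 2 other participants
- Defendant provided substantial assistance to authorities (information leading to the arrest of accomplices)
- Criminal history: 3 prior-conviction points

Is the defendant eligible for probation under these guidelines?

Base offense level for embezzlement: 11.
§1 applies: 11 − 4 = 7.
§2 applies: 7 + 3 = 10.
§3 applies (level before this adjustment is 10 < 19, so +1): 10 + 1 = 11.
§4 does not apply.
§5 applies: 11 + 4 = 15.
Final offense level: 15.
Criminal history: 3 prior points → Category 1 (0-5).
Level 15 falls in the 7-18 band.
Grid: Level 7-18 × Category 1 = 16-27 months.
Probation check: level 15 ≤ 19 and category 1 ≤ 3 → eligible.

Yes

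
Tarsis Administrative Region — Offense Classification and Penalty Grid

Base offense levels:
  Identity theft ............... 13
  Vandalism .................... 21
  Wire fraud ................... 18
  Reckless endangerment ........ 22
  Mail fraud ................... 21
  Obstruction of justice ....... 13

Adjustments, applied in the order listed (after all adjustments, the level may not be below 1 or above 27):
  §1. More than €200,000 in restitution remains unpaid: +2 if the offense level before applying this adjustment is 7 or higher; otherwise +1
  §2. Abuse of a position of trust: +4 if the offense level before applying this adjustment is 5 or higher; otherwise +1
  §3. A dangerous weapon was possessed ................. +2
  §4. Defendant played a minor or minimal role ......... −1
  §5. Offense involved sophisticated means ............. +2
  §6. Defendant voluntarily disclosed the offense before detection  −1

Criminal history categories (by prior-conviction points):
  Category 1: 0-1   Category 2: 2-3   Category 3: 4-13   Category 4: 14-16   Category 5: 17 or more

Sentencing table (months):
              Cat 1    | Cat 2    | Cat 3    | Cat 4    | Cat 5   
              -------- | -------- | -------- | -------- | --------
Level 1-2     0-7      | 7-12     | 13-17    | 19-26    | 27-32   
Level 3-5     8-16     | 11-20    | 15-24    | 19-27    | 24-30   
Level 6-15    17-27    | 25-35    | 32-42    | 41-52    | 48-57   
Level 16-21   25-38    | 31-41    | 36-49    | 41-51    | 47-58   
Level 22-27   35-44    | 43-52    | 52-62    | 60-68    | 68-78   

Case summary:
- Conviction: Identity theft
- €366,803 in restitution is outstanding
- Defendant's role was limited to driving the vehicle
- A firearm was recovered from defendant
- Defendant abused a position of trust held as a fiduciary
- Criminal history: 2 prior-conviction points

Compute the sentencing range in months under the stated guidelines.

Base offense level for identity theft: 13.
§1 applies (level before this adjustment is 13 ≥ 7, so +2): 13 + 2 = 15.
§2 applies (level before this adjustment is 15 ≥ 5, so +4): 15 + 4 = 19.
§3 applies: 19 + 2 = 21.
§4 applies: 21 − 1 = 20.
§5 does not apply.
Final offense level: 20.
Criminal history: 2 prior points → Category 2 (2-3).
Level 20 falls in the 16-21 band.
Grid: Level 16-21 × Category 2 = 31-41 months.

31-41 months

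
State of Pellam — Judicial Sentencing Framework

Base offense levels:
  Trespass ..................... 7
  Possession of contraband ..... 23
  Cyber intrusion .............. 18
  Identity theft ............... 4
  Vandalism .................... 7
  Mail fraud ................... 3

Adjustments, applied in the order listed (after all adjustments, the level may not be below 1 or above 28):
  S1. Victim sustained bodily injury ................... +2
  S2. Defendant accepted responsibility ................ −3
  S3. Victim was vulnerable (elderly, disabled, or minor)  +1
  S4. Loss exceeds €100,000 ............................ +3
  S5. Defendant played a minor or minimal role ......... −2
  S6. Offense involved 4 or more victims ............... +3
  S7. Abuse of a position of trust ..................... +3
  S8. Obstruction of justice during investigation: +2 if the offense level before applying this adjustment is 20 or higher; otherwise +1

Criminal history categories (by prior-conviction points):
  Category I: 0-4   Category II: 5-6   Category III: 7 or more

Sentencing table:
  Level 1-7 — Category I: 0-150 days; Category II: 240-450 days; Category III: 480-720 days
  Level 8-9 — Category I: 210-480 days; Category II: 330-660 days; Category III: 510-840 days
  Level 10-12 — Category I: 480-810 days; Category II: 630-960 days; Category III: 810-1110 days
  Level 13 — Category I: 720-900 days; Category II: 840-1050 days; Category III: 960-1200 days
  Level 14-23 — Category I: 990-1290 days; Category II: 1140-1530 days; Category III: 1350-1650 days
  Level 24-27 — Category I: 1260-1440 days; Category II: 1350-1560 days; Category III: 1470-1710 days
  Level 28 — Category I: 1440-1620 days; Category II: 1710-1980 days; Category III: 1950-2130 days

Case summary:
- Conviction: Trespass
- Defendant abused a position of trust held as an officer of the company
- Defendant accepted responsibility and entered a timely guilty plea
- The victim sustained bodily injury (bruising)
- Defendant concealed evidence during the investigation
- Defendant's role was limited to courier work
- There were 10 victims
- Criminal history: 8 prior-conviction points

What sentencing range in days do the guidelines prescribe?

Base offense level for trespass: 7.
S1 applies: 7 + 2 = 9.
S2 applies: 9 − 3 = 6.
S3 does not apply.
S5 applies: 6 − 2 = 4.
S6 applies: 4 + 3 = 7.
S7 applies: 7 + 3 = 10.
S8 applies (level before this adjustment is 10 < 20, so +1): 10 + 1 = 11.
Final offense level: 11.
Criminal history: 8 prior points → Category III (7+).
Level 11 falls in the 10-12 band.
Grid: Level 10-12 × Category III = 810-1110 days.

810-1110 days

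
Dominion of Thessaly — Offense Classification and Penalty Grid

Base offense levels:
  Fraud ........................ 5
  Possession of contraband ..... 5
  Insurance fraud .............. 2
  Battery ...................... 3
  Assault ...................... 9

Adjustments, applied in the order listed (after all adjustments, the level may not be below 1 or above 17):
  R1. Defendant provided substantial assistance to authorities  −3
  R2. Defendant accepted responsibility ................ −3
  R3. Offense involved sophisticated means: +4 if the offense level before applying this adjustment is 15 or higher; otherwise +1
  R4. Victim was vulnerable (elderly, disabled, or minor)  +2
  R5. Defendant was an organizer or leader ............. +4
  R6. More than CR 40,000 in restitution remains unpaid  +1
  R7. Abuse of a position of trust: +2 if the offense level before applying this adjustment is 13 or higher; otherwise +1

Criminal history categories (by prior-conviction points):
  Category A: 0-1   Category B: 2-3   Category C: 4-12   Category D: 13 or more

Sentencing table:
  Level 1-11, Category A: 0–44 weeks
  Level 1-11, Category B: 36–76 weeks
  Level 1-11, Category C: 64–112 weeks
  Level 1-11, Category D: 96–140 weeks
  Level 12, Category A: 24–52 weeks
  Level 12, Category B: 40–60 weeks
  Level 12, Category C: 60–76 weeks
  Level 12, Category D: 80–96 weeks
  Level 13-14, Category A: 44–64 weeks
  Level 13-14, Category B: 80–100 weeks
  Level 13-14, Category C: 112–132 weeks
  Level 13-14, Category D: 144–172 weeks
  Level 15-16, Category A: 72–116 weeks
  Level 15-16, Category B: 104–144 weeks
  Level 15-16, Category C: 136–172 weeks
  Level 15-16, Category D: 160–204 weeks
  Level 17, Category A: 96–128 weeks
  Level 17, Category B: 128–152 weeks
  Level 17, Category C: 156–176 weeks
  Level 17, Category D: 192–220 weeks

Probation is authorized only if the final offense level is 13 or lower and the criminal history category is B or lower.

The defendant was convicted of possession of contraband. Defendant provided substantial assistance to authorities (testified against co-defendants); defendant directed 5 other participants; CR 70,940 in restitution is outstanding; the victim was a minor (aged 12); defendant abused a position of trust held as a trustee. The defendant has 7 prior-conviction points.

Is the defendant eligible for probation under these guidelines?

No

Base offense level for possession of contraband: 5.
R1 applies: 5 − 3 = 2.
R2 does not apply.
R3 does not apply.
R4 applies: 2 + 2 = 4.
R5 applies: 4 + 4 = 8.
R6 applies: 8 + 1 = 9.
R7 applies (level before this adjustment is 9 < 13, so +1): 9 + 1 = 10.
Final offense level: 10.
Criminal history: 7 prior points → Category C (4-12).
Level 10 falls in the 1-11 band.
Grid: Level 1-11 × Category C = 64-112 weeks.
Probation check: level 10 ≤ 13 and category C > B → not eligible.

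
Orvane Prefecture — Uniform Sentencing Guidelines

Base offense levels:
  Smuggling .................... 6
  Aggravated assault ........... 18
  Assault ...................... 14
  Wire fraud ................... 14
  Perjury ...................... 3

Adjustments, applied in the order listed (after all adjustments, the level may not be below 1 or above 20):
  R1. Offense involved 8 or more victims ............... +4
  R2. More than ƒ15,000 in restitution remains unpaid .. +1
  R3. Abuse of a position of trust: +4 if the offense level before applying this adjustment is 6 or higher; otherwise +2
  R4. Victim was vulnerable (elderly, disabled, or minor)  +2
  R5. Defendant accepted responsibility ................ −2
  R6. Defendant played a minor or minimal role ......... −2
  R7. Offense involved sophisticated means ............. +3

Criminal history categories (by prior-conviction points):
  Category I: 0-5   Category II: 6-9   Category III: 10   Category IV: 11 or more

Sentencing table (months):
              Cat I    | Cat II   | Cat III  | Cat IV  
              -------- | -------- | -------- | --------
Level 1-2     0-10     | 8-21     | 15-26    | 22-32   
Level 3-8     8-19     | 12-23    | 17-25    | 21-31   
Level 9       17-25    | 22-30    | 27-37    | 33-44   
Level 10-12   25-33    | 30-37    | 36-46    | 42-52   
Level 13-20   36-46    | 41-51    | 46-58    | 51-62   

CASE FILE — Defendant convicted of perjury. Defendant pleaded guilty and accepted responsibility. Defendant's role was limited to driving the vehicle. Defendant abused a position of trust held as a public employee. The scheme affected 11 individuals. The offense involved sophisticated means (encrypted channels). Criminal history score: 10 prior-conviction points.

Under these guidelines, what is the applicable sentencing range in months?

Base offense level for perjury: 3.
R1 applies: 3 + 4 = 7.
R2 does not apply.
R3 applies (level before this adjustment is 7 ≥ 6, so +4): 7 + 4 = 11.
R5 applies: 11 − 2 = 9.
R6 applies: 9 − 2 = 7.
R7 applies: 7 + 3 = 10.
Final offense level: 10.
Criminal history: 10 prior points → Category III (10).
Level 10 falls in the 10-12 band.
Grid: Level 10-12 × Category III = 36-46 months.

36-46 months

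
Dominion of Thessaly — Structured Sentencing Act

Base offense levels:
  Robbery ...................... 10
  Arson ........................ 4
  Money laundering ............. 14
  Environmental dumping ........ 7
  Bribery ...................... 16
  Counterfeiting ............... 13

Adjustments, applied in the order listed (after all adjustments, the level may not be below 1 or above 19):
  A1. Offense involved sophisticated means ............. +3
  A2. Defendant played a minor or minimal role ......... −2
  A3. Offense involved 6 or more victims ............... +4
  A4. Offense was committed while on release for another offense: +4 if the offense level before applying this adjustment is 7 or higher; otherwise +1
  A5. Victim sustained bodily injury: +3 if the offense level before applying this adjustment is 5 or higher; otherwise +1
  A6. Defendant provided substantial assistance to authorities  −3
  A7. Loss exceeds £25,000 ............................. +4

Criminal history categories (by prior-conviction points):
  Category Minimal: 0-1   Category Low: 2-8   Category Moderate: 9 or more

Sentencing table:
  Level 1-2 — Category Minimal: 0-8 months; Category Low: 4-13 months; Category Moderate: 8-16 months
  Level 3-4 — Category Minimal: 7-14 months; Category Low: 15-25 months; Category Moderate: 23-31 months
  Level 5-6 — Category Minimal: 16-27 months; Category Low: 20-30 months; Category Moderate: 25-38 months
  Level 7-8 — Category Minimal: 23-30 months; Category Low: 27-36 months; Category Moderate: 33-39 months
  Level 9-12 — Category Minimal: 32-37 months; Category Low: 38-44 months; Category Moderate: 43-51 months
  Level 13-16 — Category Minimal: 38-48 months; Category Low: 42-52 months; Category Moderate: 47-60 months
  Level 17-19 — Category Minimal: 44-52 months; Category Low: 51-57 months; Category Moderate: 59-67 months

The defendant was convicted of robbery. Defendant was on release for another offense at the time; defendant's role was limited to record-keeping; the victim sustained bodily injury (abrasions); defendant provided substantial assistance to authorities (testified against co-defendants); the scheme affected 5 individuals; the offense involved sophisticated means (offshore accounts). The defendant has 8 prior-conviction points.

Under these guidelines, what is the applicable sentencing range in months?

42-52 months

Base offense level for robbery: 10.
A1 applies: 10 + 3 = 13.
A2 applies: 13 − 2 = 11.
A4 applies (level before this adjustment is 11 ≥ 7, so +4): 11 + 4 = 15.
A5 applies (level before this adjustment is 15 ≥ 5, so +3): 15 + 3 = 18.
A6 applies: 18 − 3 = 15.
A7 does not apply.
Final offense level: 15.
Criminal history: 8 prior points → Category Low (2-8).
Level 15 falls in the 13-16 band.
Grid: Level 13-16 × Category Low = 42-52 months.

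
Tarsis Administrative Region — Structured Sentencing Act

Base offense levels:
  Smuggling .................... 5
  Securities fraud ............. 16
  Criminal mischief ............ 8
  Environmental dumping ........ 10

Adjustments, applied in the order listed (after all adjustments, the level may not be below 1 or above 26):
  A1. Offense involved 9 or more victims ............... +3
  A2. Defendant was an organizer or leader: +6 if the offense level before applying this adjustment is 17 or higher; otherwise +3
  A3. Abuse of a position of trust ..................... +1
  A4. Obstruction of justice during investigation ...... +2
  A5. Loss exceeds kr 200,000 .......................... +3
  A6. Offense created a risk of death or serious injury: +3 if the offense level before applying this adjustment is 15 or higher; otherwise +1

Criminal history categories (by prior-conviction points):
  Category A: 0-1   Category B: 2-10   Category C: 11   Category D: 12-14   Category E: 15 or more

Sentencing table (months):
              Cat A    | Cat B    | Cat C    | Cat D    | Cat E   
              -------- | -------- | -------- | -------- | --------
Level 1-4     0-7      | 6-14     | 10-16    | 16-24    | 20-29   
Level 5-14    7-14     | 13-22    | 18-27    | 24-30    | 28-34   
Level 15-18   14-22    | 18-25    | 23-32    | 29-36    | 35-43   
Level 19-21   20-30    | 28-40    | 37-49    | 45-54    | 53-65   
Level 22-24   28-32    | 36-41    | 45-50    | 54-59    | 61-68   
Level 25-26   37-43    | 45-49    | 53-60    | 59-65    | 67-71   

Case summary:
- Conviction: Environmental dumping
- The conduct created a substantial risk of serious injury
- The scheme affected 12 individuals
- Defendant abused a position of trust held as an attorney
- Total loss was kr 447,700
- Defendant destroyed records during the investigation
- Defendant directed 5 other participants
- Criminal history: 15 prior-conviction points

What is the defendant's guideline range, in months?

Base offense level for environmental dumping: 10.
A1 applies: 10 + 3 = 13.
A2 applies (level before this adjustment is 13 < 17, so +3): 13 + 3 = 16.
A3 applies: 16 + 1 = 17.
A4 applies: 17 + 2 = 19.
A5 applies: 19 + 3 = 22.
A6 applies (level before this adjustment is 22 ≥ 15, so +3): 22 + 3 = 25.
Final offense level: 25.
Criminal history: 15 prior points → Category E (15+).
Level 25 falls in the 25-26 band.
Grid: Level 25-26 × Category E = 67-71 months.

67-71 months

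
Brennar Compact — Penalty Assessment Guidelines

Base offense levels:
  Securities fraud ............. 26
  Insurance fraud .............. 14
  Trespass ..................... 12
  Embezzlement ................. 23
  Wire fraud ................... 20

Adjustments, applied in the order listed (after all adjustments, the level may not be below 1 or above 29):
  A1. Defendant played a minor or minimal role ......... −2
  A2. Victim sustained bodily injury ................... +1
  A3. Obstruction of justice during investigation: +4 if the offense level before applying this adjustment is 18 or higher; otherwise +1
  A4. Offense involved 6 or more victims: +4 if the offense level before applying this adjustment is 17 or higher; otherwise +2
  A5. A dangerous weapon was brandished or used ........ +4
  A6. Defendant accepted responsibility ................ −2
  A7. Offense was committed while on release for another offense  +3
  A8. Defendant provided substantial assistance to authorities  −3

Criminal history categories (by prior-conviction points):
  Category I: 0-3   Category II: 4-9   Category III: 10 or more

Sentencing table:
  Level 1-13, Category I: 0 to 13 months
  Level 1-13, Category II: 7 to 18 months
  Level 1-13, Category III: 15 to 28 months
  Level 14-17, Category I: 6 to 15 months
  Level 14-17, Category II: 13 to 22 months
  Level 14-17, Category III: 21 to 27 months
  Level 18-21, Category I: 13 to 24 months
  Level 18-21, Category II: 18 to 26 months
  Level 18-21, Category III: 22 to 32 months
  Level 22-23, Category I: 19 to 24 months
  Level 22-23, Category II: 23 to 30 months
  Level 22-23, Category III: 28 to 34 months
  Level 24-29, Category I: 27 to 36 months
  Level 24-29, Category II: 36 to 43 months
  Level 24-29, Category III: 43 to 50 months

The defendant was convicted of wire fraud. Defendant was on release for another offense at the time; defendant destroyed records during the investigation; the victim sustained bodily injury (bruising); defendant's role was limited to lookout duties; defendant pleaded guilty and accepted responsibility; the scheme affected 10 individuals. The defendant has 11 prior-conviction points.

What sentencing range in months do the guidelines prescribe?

Base offense level for wire fraud: 20.
A1 applies: 20 − 2 = 18.
A2 applies: 18 + 1 = 19.
A3 applies (level before this adjustment is 19 ≥ 18, so +4): 19 + 4 = 23.
A4 applies (level before this adjustment is 23 ≥ 17, so +4): 23 + 4 = 27.
A6 applies: 27 − 2 = 25.
A7 applies: 25 + 3 = 28.
A8 does not apply.
Final offense level: 28.
Criminal history: 11 prior points → Category III (10+).
Level 28 falls in the 24-29 band.
Grid: Level 24-29 × Category III = 43-50 months.

43-50 months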